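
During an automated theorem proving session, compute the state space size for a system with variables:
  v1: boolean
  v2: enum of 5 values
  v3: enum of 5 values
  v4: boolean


State space = product of domain sizes of all variables.
Domain sizes:
  v1 (boolean): 2
  v2 (enum of 5 values): 5
  v3 (enum of 5 values): 5
  v4 (boolean): 2
Product = 2 * 5 * 5 * 2 = 100

100


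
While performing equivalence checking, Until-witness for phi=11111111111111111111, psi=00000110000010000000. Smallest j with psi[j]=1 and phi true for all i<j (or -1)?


(phi U psi) at 0: need smallest j with psi[j]=1 and phi[i]=1 for all i in [0,j).
Scan from step 0:
  step 0: phi=1, psi=0 -> continue
  step 1: phi=1, psi=0 -> continue
  step 2: phi=1, psi=0 -> continue
  step 3: phi=1, psi=0 -> continue
  step 5: psi=1 and phi held for [0,5) -> witness found
Witness step = 5

5


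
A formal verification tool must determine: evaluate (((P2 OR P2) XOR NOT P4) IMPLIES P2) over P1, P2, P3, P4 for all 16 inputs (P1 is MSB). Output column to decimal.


Formula: (((P2 OR P2) XOR NOT P4) IMPLIES P2) over P1, P2, P3, P4 (16 rows)
Evaluate each row (bits = P1,P2,P3,P4, MSB first):
  row 0 [0000]: (((0 OR 0) XOR NOT 0) IMPLIES 0) -> 0
  row 1 [0001]: (((0 OR 0) XOR NOT 1) IMPLIES 0) -> 1
  row 2 [0010]: (((0 OR 0) XOR NOT 0) IMPLIES 0) -> 0
  row 3 [0011]: (((0 OR 0) XOR NOT 1) IMPLIES 0) -> 1
  row 4 [0100]: (((1 OR 1) XOR NOT 0) IMPLIES 1) -> 1
  row 5 [0101]: (((1 OR 1) XOR NOT 1) IMPLIES 1) -> 1
  row 6 [0110]: (((1 OR 1) XOR NOT 0) IMPLIES 1) -> 1
  row 7 [0111]: (((1 OR 1) XOR NOT 1) IMPLIES 1) -> 1
  row 8 [1000]: (((0 OR 0) XOR NOT 0) IMPLIES 0) -> 0
  row 9 [1001]: (((0 OR 0) XOR NOT 1) IMPLIES 0) -> 1
  row 10 [1010]: (((0 OR 0) XOR NOT 0) IMPLIES 0) -> 0
  row 11 [1011]: (((0 OR 0) XOR NOT 1) IMPLIES 0) -> 1
  row 12 [1100]: (((1 OR 1) XOR NOT 0) IMPLIES 1) -> 1
  row 13 [1101]: (((1 OR 1) XOR NOT 1) IMPLIES 1) -> 1
  row 14 [1110]: (((1 OR 1) XOR NOT 0) IMPLIES 1) -> 1
  row 15 [1111]: (((1 OR 1) XOR NOT 1) IMPLIES 1) -> 1
Full result column, 4 rows per line (P1,P2 fixed per line; P3,P4 runs 00..11 left to right):
  rows 0-3 [P1,P2=00]: 0101  = hex 5
  rows 4-7 [P1,P2=01]: 1111  = hex F
  rows 8-11 [P1,P2=10]: 0101  = hex 5
  rows 12-15 [P1,P2=11]: 1111  = hex F
Output column (row 0 .. row 15) = 0101111101011111
Output column grouped in 4s = 0101 1111 0101 1111 = 0x5F5F
Convert to decimal digit by digit (value = value*16 + digit):
  5 -> 5
  5*16 + 15 (F) = 95
  95*16 + 5 = 1525
  1525*16 + 15 (F) = 24415
Decimal = 24415

24415


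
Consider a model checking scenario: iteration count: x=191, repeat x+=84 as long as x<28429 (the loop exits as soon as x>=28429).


Step 1: x goes from 191 toward 28429 by 84; the body runs while x<28429, so iterations = ceil((bound-start)/step)
Step 2: Distance=28238
Step 3: ceil(28238/84)=337

337


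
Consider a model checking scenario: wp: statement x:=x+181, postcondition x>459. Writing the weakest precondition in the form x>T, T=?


Formula: wp(x:=E, P) = P[E/x] (substitute E for x in postcondition)
Step 1: Postcondition: x>459
Step 2: Substitute x+181 for x: x+181>459
Step 3: Solve for x: x > 459-181 = 278

278


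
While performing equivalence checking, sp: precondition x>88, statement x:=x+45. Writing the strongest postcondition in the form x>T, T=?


Formula: sp(P, x:=E) = exists old_x. (x = E[old_x/x]) AND P[old_x/x] (old_x is the value of x before the assignment; eliminate old_x by solving x = E[old_x/x] for old_x)
Step 1: Precondition P: x>88, i.e. old_x > 88
Step 2: Assignment gives x = old_x + 45, so old_x = x - 45
Step 3: Substitute into P: x - 45 > 88
Step 4: Simplify: x > 88+45 = 133

133


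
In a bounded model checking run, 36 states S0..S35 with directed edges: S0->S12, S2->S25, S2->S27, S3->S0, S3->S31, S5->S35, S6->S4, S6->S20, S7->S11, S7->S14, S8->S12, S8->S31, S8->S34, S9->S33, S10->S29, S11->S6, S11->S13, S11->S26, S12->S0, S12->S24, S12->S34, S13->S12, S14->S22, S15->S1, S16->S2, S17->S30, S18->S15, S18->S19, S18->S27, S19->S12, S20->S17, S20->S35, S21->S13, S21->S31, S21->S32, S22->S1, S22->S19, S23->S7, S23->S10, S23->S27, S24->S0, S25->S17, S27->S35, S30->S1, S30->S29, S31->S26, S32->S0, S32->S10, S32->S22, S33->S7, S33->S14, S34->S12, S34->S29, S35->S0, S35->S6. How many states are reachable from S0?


BFS from S0:
  layer 0: {S0}
  layer 1: {S12}
  layer 2: {S24, S34}
  layer 3: {S29}
Reachable set: {S0, S12, S24, S29, S34}
Count = 5

5


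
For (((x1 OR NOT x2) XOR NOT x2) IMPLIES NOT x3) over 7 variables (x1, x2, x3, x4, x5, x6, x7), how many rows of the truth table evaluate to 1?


Formula: (((x1 OR NOT x2) XOR NOT x2) IMPLIES NOT x3) over 7 vars (128 rows)
Evaluate each row (x1, x2, x3, x4, x5, x6, x7 as bits, MSB first):
  row 0 [0000000]: (((0 OR NOT 0) XOR NOT 0) IMPLIES NOT 0) -> 1
  row 1 [0000001]: (((0 OR NOT 0) XOR NOT 0) IMPLIES NOT 0) -> 1
  row 2 [0000010]: (((0 OR NOT 0) XOR NOT 0) IMPLIES NOT 0) -> 1
  row 3 [0000011]: (((0 OR NOT 0) XOR NOT 0) IMPLIES NOT 0) -> 1
  row 4 [0000100]: (((0 OR NOT 0) XOR NOT 0) IMPLIES NOT 0) -> 1
  (every remaining row is evaluated the same way; all 128 results are listed next)
Full result column, 8 rows per line (x1,x2,x3,x4 fixed per line; x5,x6,x7 runs 000..111 left to right):
  rows 0-7 [x1,x2,x3,x4=0000]: 11111111  (ones: 8)
  rows 8-15 [x1,x2,x3,x4=0001]: 11111111  (ones: 8)
  rows 16-23 [x1,x2,x3,x4=0010]: 11111111  (ones: 8)
  rows 24-31 [x1,x2,x3,x4=0011]: 11111111  (ones: 8)
  rows 32-39 [x1,x2,x3,x4=0100]: 11111111  (ones: 8)
  rows 40-47 [x1,x2,x3,x4=0101]: 11111111  (ones: 8)
  rows 48-55 [x1,x2,x3,x4=0110]: 11111111  (ones: 8)
  rows 56-63 [x1,x2,x3,x4=0111]: 11111111  (ones: 8)
  rows 64-71 [x1,x2,x3,x4=1000]: 11111111  (ones: 8)
  rows 72-79 [x1,x2,x3,x4=1001]: 11111111  (ones: 8)
  rows 80-87 [x1,x2,x3,x4=1010]: 11111111  (ones: 8)
  rows 88-95 [x1,x2,x3,x4=1011]: 11111111  (ones: 8)
  rows 96-103 [x1,x2,x3,x4=1100]: 11111111  (ones: 8)
  rows 104-111 [x1,x2,x3,x4=1101]: 11111111  (ones: 8)
  rows 112-119 [x1,x2,x3,x4=1110]: 00000000  (ones: 0)
  rows 120-127 [x1,x2,x3,x4=1111]: 00000000  (ones: 0)
Count of 1-rows = 8+8+8+8+8+8+8+8+8+8+8+8+8+8+0+0 = 112

112


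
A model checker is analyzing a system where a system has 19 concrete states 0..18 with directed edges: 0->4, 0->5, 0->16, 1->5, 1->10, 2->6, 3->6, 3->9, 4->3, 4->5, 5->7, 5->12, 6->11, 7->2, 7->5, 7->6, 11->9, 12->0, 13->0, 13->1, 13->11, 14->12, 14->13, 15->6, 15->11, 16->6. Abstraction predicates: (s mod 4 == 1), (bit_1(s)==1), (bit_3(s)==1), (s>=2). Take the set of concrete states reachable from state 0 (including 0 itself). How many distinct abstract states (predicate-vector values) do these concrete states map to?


BFS from 0:
Concrete reachable: {0, 2, 3, 4, 5, 6, 7, 9, 11, 12, 16}
Abstract via predicates (s mod 4 == 1), (bit_1(s)==1), (bit_3(s)==1), (s>=2):
  (0,0,0,0) <- {0}
  (0,0,0,1) <- {4, 16}
  (0,0,1,1) <- {12}
  (0,1,0,1) <- {2, 3, 6, 7}
  (0,1,1,1) <- {11}
  (1,0,0,1) <- {5}
  (1,0,1,1) <- {9}
Distinct abstract states = 7

7


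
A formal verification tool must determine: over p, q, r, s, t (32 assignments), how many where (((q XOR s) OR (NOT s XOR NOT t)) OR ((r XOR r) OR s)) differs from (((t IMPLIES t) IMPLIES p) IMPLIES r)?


F1 = (((q XOR s) OR (NOT s XOR NOT t)) OR ((r XOR r) OR s))
F2 = (((t IMPLIES t) IMPLIES p) IMPLIES r)
Evaluate both on each of 32 rows (bits = p,q,r,s,t):
  row 0 [00000]: F1=0 F2=1 (differ) -> 1
  row 1 [00001]: F1=1 F2=1 -> 0
  row 2 [00010]: F1=1 F2=1 -> 0
  row 3 [00011]: F1=1 F2=1 -> 0
  row 4 [00100]: F1=0 F2=1 (differ) -> 1
  row 5 [00101]: F1=1 F2=1 -> 0
  row 6 [00110]: F1=1 F2=1 -> 0
  row 7 [00111]: F1=1 F2=1 -> 0
  row 8 [01000]: F1=1 F2=1 -> 0
  row 9 [01001]: F1=1 F2=1 -> 0
  row 10 [01010]: F1=1 F2=1 -> 0
  row 11 [01011]: F1=1 F2=1 -> 0
  row 12 [01100]: F1=1 F2=1 -> 0
  row 13 [01101]: F1=1 F2=1 -> 0
  row 14 [01110]: F1=1 F2=1 -> 0
  row 15 [01111]: F1=1 F2=1 -> 0
  row 16 [10000]: F1=0 F2=0 -> 0
  row 17 [10001]: F1=1 F2=0 (differ) -> 1
  row 18 [10010]: F1=1 F2=0 (differ) -> 1
  row 19 [10011]: F1=1 F2=0 (differ) -> 1
  row 20 [10100]: F1=0 F2=1 (differ) -> 1
  row 21 [10101]: F1=1 F2=1 -> 0
  row 22 [10110]: F1=1 F2=1 -> 0
  row 23 [10111]: F1=1 F2=1 -> 0
  row 24 [11000]: F1=1 F2=0 (differ) -> 1
  row 25 [11001]: F1=1 F2=0 (differ) -> 1
  row 26 [11010]: F1=1 F2=0 (differ) -> 1
  row 27 [11011]: F1=1 F2=0 (differ) -> 1
  row 28 [11100]: F1=1 F2=1 -> 0
  row 29 [11101]: F1=1 F2=1 -> 0
  row 30 [11110]: F1=1 F2=1 -> 0
  row 31 [11111]: F1=1 F2=1 -> 0
Full result column, 8 rows per line (p,q fixed per line; r,s,t runs 000..111 left to right):
  rows 0-7 [p,q=00]: 10001000  (ones: 2)
  rows 8-15 [p,q=01]: 00000000  (ones: 0)
  rows 16-23 [p,q=10]: 01111000  (ones: 4)
  rows 24-31 [p,q=11]: 11110000  (ones: 4)
Disagreements = 2+0+4+4 = 10

10


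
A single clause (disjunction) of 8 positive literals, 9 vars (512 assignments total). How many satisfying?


Step 1: Total=2^9=512
Step 2: Unsat when all 8 false: 2^1=2
Step 3: Sat=512-2=510

510


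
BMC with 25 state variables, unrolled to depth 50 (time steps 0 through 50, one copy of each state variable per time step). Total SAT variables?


BMC unrolls to depth k, creating one copy of each state var for steps 0..k.
Step count = 50 + 1 = 51 (steps 0 through 50)
Vars per step = 25
Total = 25 * 51 = 1275

1275


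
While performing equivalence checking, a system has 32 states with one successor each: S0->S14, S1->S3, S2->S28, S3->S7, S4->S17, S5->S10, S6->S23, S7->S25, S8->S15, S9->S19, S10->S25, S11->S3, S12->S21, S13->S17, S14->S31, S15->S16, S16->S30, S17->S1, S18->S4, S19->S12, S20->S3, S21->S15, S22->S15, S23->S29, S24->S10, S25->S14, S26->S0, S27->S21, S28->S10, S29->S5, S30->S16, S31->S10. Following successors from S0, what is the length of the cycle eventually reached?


Trace from S0 until a state repeats:
  S0 -> S14 -> S31 -> S10 -> S25 -> S14
S14 first seen at step 1, revisited at step 5.
Cycle length = 5 - 1 = 4

4


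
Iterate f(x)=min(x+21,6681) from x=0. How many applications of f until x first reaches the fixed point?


Step 1: x=0, cap=6681, increment=21
Step 2: x grows by 21 each step until capped at 6681; fixed point is x=6681
Step 3: iterations = ceil(6681/21) = 319

319


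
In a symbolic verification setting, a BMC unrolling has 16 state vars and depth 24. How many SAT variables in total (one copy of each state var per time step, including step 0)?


BMC unrolls to depth k, creating one copy of each state var for steps 0..k.
Step count = 24 + 1 = 25 (steps 0 through 24)
Vars per step = 16
Total = 16 * 25 = 400

400


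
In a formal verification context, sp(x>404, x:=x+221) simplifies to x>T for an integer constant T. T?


Formula: sp(P, x:=E) = exists old_x. (x = E[old_x/x]) AND P[old_x/x] (old_x is the value of x before the assignment; eliminate old_x by solving x = E[old_x/x] for old_x)
Step 1: Precondition P: x>404, i.e. old_x > 404
Step 2: Assignment gives x = old_x + 221, so old_x = x - 221
Step 3: Substitute into P: x - 221 > 404
Step 4: Simplify: x > 404+221 = 625

625


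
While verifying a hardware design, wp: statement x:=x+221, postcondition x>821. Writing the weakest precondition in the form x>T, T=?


Formula: wp(x:=E, P) = P[E/x] (substitute E for x in postcondition)
Step 1: Postcondition: x>821
Step 2: Substitute x+221 for x: x+221>821
Step 3: Solve for x: x > 821-221 = 600

600


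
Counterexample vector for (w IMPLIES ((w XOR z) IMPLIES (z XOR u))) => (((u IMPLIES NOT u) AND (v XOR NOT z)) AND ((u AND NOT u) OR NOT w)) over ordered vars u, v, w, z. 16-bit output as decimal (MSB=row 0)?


F1 = (w IMPLIES ((w XOR z) IMPLIES (z XOR u)))
F2 = (((u IMPLIES NOT u) AND (v XOR NOT z)) AND ((u AND NOT u) OR NOT w))
Counterexample to F1=>F2 is where F1=1 and F2=0.
Evaluate each row (bits = u,v,w,z, MSB first):
  row 0 [0000]: F1=1 F2=1 -> F1&~F2 -> 0
  row 1 [0001]: F1=1 F2=0 -> F1&~F2 -> 1
  row 2 [0010]: F1=0 F2=0 -> F1&~F2 -> 0
  row 3 [0011]: F1=1 F2=0 -> F1&~F2 -> 1
  row 4 [0100]: F1=1 F2=0 -> F1&~F2 -> 1
  row 5 [0101]: F1=1 F2=1 -> F1&~F2 -> 0
  row 6 [0110]: F1=0 F2=0 -> F1&~F2 -> 0
  row 7 [0111]: F1=1 F2=0 -> F1&~F2 -> 1
  row 8 [1000]: F1=1 F2=0 -> F1&~F2 -> 1
  row 9 [1001]: F1=1 F2=0 -> F1&~F2 -> 1
  row 10 [1010]: F1=1 F2=0 -> F1&~F2 -> 1
  row 11 [1011]: F1=1 F2=0 -> F1&~F2 -> 1
  row 12 [1100]: F1=1 F2=0 -> F1&~F2 -> 1
  row 13 [1101]: F1=1 F2=0 -> F1&~F2 -> 1
  row 14 [1110]: F1=1 F2=0 -> F1&~F2 -> 1
  row 15 [1111]: F1=1 F2=0 -> F1&~F2 -> 1
Full result column, 4 rows per line (u,v fixed per line; w,z runs 00..11 left to right):
  rows 0-3 [u,v=00]: 0101  = hex 5
  rows 4-7 [u,v=01]: 1001  = hex 9
  rows 8-11 [u,v=10]: 1111  = hex F
  rows 12-15 [u,v=11]: 1111  = hex F
Counterexample vector (row 0 .. row 15) = 0101100111111111
Output column grouped in 4s = 0101 1001 1111 1111 = 0x59FF
Convert to decimal digit by digit (value = value*16 + digit):
  5 -> 5
  5*16 + 9 = 89
  89*16 + 15 (F) = 1439
  1439*16 + 15 (F) = 23039
Decimal = 23039

23039


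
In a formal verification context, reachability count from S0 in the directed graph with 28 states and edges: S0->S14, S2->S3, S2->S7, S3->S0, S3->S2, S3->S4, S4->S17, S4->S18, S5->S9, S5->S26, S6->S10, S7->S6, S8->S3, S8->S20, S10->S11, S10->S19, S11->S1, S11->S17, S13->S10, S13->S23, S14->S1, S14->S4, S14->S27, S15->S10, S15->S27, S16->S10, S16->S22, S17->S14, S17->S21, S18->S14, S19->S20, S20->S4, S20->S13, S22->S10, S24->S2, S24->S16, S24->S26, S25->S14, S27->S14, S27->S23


BFS from S0:
  layer 0: {S0}
  layer 1: {S14}
  layer 2: {S1, S4, S27}
  layer 3: {S17, S18, S23}
  layer 4: {S21}
Reachable set: {S0, S1, S4, S14, S17, S18, S21, S23, S27}
Count = 9

9


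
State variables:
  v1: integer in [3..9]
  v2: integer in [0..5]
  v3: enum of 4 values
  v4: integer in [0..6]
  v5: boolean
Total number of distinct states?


State space = product of domain sizes of all variables.
Domain sizes:
  v1 (integer in [3..9]): 7
  v2 (integer in [0..5]): 6
  v3 (enum of 4 values): 4
  v4 (integer in [0..6]): 7
  v5 (boolean): 2
Product = 7 * 6 * 4 * 7 * 2 = 2352

2352


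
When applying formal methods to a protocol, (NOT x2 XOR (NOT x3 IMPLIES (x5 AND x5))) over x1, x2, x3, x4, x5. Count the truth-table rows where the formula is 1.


Formula: (NOT x2 XOR (NOT x3 IMPLIES (x5 AND x5))) over 5 vars (32 rows)
Evaluate each row (x1, x2, x3, x4, x5 as bits, MSB first):
  row 0 [00000]: (NOT 0 XOR (NOT 0 IMPLIES (0 AND 0))) -> 1
  row 1 [00001]: (NOT 0 XOR (NOT 0 IMPLIES (1 AND 1))) -> 0
  row 2 [00010]: (NOT 0 XOR (NOT 0 IMPLIES (0 AND 0))) -> 1
  row 3 [00011]: (NOT 0 XOR (NOT 0 IMPLIES (1 AND 1))) -> 0
  row 4 [00100]: (NOT 0 XOR (NOT 1 IMPLIES (0 AND 0))) -> 0
  row 5 [00101]: (NOT 0 XOR (NOT 1 IMPLIES (1 AND 1))) -> 0
  row 6 [00110]: (NOT 0 XOR (NOT 1 IMPLIES (0 AND 0))) -> 0
  row 7 [00111]: (NOT 0 XOR (NOT 1 IMPLIES (1 AND 1))) -> 0
  row 8 [01000]: (NOT 1 XOR (NOT 0 IMPLIES (0 AND 0))) -> 0
  row 9 [01001]: (NOT 1 XOR (NOT 0 IMPLIES (1 AND 1))) -> 1
  row 10 [01010]: (NOT 1 XOR (NOT 0 IMPLIES (0 AND 0))) -> 0
  row 11 [01011]: (NOT 1 XOR (NOT 0 IMPLIES (1 AND 1))) -> 1
  row 12 [01100]: (NOT 1 XOR (NOT 1 IMPLIES (0 AND 0))) -> 1
  row 13 [01101]: (NOT 1 XOR (NOT 1 IMPLIES (1 AND 1))) -> 1
  row 14 [01110]: (NOT 1 XOR (NOT 1 IMPLIES (0 AND 0))) -> 1
  row 15 [01111]: (NOT 1 XOR (NOT 1 IMPLIES (1 AND 1))) -> 1
  row 16 [10000]: (NOT 0 XOR (NOT 0 IMPLIES (0 AND 0))) -> 1
  row 17 [10001]: (NOT 0 XOR (NOT 0 IMPLIES (1 AND 1))) -> 0
  row 18 [10010]: (NOT 0 XOR (NOT 0 IMPLIES (0 AND 0))) -> 1
  row 19 [10011]: (NOT 0 XOR (NOT 0 IMPLIES (1 AND 1))) -> 0
  row 20 [10100]: (NOT 0 XOR (NOT 1 IMPLIES (0 AND 0))) -> 0
  row 21 [10101]: (NOT 0 XOR (NOT 1 IMPLIES (1 AND 1))) -> 0
  row 22 [10110]: (NOT 0 XOR (NOT 1 IMPLIES (0 AND 0))) -> 0
  row 23 [10111]: (NOT 0 XOR (NOT 1 IMPLIES (1 AND 1))) -> 0
  row 24 [11000]: (NOT 1 XOR (NOT 0 IMPLIES (0 AND 0))) -> 0
  row 25 [11001]: (NOT 1 XOR (NOT 0 IMPLIES (1 AND 1))) -> 1
  row 26 [11010]: (NOT 1 XOR (NOT 0 IMPLIES (0 AND 0))) -> 0
  row 27 [11011]: (NOT 1 XOR (NOT 0 IMPLIES (1 AND 1))) -> 1
  row 28 [11100]: (NOT 1 XOR (NOT 1 IMPLIES (0 AND 0))) -> 1
  row 29 [11101]: (NOT 1 XOR (NOT 1 IMPLIES (1 AND 1))) -> 1
  row 30 [11110]: (NOT 1 XOR (NOT 1 IMPLIES (0 AND 0))) -> 1
  row 31 [11111]: (NOT 1 XOR (NOT 1 IMPLIES (1 AND 1))) -> 1
Full result column, 8 rows per line (x1,x2 fixed per line; x3,x4,x5 runs 000..111 left to right):
  rows 0-7 [x1,x2=00]: 10100000  (ones: 2)
  rows 8-15 [x1,x2=01]: 01011111  (ones: 6)
  rows 16-23 [x1,x2=10]: 10100000  (ones: 2)
  rows 24-31 [x1,x2=11]: 01011111  (ones: 6)
Count of 1-rows = 2+6+2+6 = 16

16


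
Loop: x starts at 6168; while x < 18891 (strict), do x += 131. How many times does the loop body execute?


Step 1: x goes from 6168 toward 18891 by 131; the body runs while x<18891, so iterations = ceil((bound-start)/step)
Step 2: Distance=12723
Step 3: ceil(12723/131)=98

98


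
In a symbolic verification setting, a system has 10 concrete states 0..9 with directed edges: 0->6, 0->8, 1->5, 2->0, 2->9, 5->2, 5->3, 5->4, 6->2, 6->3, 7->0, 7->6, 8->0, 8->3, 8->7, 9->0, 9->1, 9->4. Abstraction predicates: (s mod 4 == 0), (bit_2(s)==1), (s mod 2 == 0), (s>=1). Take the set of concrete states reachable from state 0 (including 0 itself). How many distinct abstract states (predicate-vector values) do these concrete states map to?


BFS from 0:
Concrete reachable: {0, 1, 2, 3, 4, 5, 6, 7, 8, 9}
Abstract via predicates (s mod 4 == 0), (bit_2(s)==1), (s mod 2 == 0), (s>=1):
  (0,0,0,1) <- {1, 3, 9}
  (0,0,1,1) <- {2}
  (0,1,0,1) <- {5, 7}
  (0,1,1,1) <- {6}
  (1,0,1,0) <- {0}
  (1,0,1,1) <- {8}
  (1,1,1,1) <- {4}
Distinct abstract states = 7

7


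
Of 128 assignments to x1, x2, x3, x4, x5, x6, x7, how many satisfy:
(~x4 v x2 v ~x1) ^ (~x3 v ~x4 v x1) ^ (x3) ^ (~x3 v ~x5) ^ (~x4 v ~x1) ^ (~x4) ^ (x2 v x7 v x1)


CNF with 7 clauses over 7 vars (128 assignments).
An assignment satisfies CNF iff every clause has >=1 true literal.
Check each row (bits = x1,x2,x3,x4,x5,x6,x7; clause T/F shown):
  row 0 [0000000]: clauses=TTFTTTF -> 0
  row 1 [0000001]: clauses=TTFTTTT -> 0
  row 2 [0000010]: clauses=TTFTTTF -> 0
  row 3 [0000011]: clauses=TTFTTTT -> 0
  row 4 [0000100]: clauses=TTFTTTF -> 0
  (every remaining row is evaluated the same way; all 128 results are listed next)
Full result column, 8 rows per line (x1,x2,x3,x4 fixed per line; x5,x6,x7 runs 000..111 left to right):
  rows 0-7 [x1,x2,x3,x4=0000]: 00000000  (ones: 0)
  rows 8-15 [x1,x2,x3,x4=0001]: 00000000  (ones: 0)
  rows 16-23 [x1,x2,x3,x4=0010]: 01010000  (ones: 2)
  rows 24-31 [x1,x2,x3,x4=0011]: 00000000  (ones: 0)
  rows 32-39 [x1,x2,x3,x4=0100]: 00000000  (ones: 0)
  rows 40-47 [x1,x2,x3,x4=0101]: 00000000  (ones: 0)
  rows 48-55 [x1,x2,x3,x4=0110]: 11110000  (ones: 4)
  rows 56-63 [x1,x2,x3,x4=0111]: 00000000  (ones: 0)
  rows 64-71 [x1,x2,x3,x4=1000]: 00000000  (ones: 0)
  rows 72-79 [x1,x2,x3,x4=1001]: 00000000  (ones: 0)
  rows 80-87 [x1,x2,x3,x4=1010]: 11110000  (ones: 4)
  rows 88-95 [x1,x2,x3,x4=1011]: 00000000  (ones: 0)
  rows 96-103 [x1,x2,x3,x4=1100]: 00000000  (ones: 0)
  rows 104-111 [x1,x2,x3,x4=1101]: 00000000  (ones: 0)
  rows 112-119 [x1,x2,x3,x4=1110]: 11110000  (ones: 4)
  rows 120-127 [x1,x2,x3,x4=1111]: 00000000  (ones: 0)
Satisfying assignments = 0+0+2+0+0+0+4+0+0+0+4+0+0+0+4+0 = 14

14


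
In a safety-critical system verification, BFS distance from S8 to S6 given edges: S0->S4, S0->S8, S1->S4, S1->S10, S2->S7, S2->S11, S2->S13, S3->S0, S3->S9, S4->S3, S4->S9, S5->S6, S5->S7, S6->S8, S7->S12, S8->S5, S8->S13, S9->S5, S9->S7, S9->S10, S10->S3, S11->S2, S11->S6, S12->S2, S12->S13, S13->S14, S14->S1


BFS layer-by-layer from S8:
  dist 0: {S8}
  dist 1: {S5, S13}
  dist 2: {S6, S7, S14}
  -> S6 reached at distance 2
Shortest path length = 2

2


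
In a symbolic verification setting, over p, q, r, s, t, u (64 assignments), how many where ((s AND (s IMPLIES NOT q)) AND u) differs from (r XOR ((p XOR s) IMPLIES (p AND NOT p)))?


F1 = ((s AND (s IMPLIES NOT q)) AND u)
F2 = (r XOR ((p XOR s) IMPLIES (p AND NOT p)))
Evaluate both on each of 64 rows (bits = p,q,r,s,t,u):
  row 0 [000000]: F1=0 F2=1 (differ) -> 1
  row 1 [000001]: F1=0 F2=1 (differ) -> 1
  row 2 [000010]: F1=0 F2=1 (differ) -> 1
  row 3 [000011]: F1=0 F2=1 (differ) -> 1
  row 4 [000100]: F1=0 F2=0 -> 0
  (every remaining row is evaluated the same way; all 64 results are listed next)
Full result column, 8 rows per line (p,q,r fixed per line; s,t,u runs 000..111 left to right):
  rows 0-7 [p,q,r=000]: 11110101  (ones: 6)
  rows 8-15 [p,q,r=001]: 00001010  (ones: 2)
  rows 16-23 [p,q,r=010]: 11110000  (ones: 4)
  rows 24-31 [p,q,r=011]: 00001111  (ones: 4)
  rows 32-39 [p,q,r=100]: 00001010  (ones: 2)
  rows 40-47 [p,q,r=101]: 11110101  (ones: 6)
  rows 48-55 [p,q,r=110]: 00001111  (ones: 4)
  rows 56-63 [p,q,r=111]: 11110000  (ones: 4)
Disagreements = 6+2+4+4+2+6+4+4 = 32

32


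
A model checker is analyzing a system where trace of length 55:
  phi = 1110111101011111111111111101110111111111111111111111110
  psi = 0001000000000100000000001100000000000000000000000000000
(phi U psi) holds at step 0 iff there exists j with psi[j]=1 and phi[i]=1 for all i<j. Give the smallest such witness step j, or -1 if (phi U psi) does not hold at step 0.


(phi U psi) at 0: need smallest j with psi[j]=1 and phi[i]=1 for all i in [0,j).
Scan from step 0:
  step 0: phi=1, psi=0 -> continue
  step 1: phi=1, psi=0 -> continue
  step 2: phi=1, psi=0 -> continue
  step 3: psi=1 and phi held for [0,3) -> witness found
Witness step = 3

3


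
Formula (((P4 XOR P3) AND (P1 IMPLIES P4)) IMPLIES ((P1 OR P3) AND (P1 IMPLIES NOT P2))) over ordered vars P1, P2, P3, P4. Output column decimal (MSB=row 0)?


Formula: (((P4 XOR P3) AND (P1 IMPLIES P4)) IMPLIES ((P1 OR P3) AND (P1 IMPLIES NOT P2))) over P1, P2, P3, P4 (16 rows)
Evaluate each row (bits = P1,P2,P3,P4, MSB first):
  row 0 [0000]: (((0 XOR 0) AND (0 IMPLIES 0)) IMPLIES ((0 OR 0) AND (0 IMPLIES NOT 0))) -> 1
  row 1 [0001]: (((1 XOR 0) AND (0 IMPLIES 1)) IMPLIES ((0 OR 0) AND (0 IMPLIES NOT 0))) -> 0
  row 2 [0010]: (((0 XOR 1) AND (0 IMPLIES 0)) IMPLIES ((0 OR 1) AND (0 IMPLIES NOT 0))) -> 1
  row 3 [0011]: (((1 XOR 1) AND (0 IMPLIES 1)) IMPLIES ((0 OR 1) AND (0 IMPLIES NOT 0))) -> 1
  row 4 [0100]: (((0 XOR 0) AND (0 IMPLIES 0)) IMPLIES ((0 OR 0) AND (0 IMPLIES NOT 1))) -> 1
  row 5 [0101]: (((1 XOR 0) AND (0 IMPLIES 1)) IMPLIES ((0 OR 0) AND (0 IMPLIES NOT 1))) -> 0
  row 6 [0110]: (((0 XOR 1) AND (0 IMPLIES 0)) IMPLIES ((0 OR 1) AND (0 IMPLIES NOT 1))) -> 1
  row 7 [0111]: (((1 XOR 1) AND (0 IMPLIES 1)) IMPLIES ((0 OR 1) AND (0 IMPLIES NOT 1))) -> 1
  row 8 [1000]: (((0 XOR 0) AND (1 IMPLIES 0)) IMPLIES ((1 OR 0) AND (1 IMPLIES NOT 0))) -> 1
  row 9 [1001]: (((1 XOR 0) AND (1 IMPLIES 1)) IMPLIES ((1 OR 0) AND (1 IMPLIES NOT 0))) -> 1
  row 10 [1010]: (((0 XOR 1) AND (1 IMPLIES 0)) IMPLIES ((1 OR 1) AND (1 IMPLIES NOT 0))) -> 1
  row 11 [1011]: (((1 XOR 1) AND (1 IMPLIES 1)) IMPLIES ((1 OR 1) AND (1 IMPLIES NOT 0))) -> 1
  row 12 [1100]: (((0 XOR 0) AND (1 IMPLIES 0)) IMPLIES ((1 OR 0) AND (1 IMPLIES NOT 1))) -> 1
  row 13 [1101]: (((1 XOR 0) AND (1 IMPLIES 1)) IMPLIES ((1 OR 0) AND (1 IMPLIES NOT 1))) -> 0
  row 14 [1110]: (((0 XOR 1) AND (1 IMPLIES 0)) IMPLIES ((1 OR 1) AND (1 IMPLIES NOT 1))) -> 1
  row 15 [1111]: (((1 XOR 1) AND (1 IMPLIES 1)) IMPLIES ((1 OR 1) AND (1 IMPLIES NOT 1))) -> 1
Full result column, 4 rows per line (P1,P2 fixed per line; P3,P4 runs 00..11 left to right):
  rows 0-3 [P1,P2=00]: 1011  = hex B
  rows 4-7 [P1,P2=01]: 1011  = hex B
  rows 8-11 [P1,P2=10]: 1111  = hex F
  rows 12-15 [P1,P2=11]: 1011  = hex B
Output column (row 0 .. row 15) = 1011101111111011
Output column grouped in 4s = 1011 1011 1111 1011 = 0xBBFB
Convert to decimal digit by digit (value = value*16 + digit):
  B -> 11
  11*16 + 11 (B) = 187
  187*16 + 15 (F) = 3007
  3007*16 + 11 (B) = 48123
Decimal = 48123

48123


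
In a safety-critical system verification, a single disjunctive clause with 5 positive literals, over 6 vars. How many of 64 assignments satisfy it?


Step 1: Total=2^6=64
Step 2: Unsat when all 5 false: 2^1=2
Step 3: Sat=64-2=62

62


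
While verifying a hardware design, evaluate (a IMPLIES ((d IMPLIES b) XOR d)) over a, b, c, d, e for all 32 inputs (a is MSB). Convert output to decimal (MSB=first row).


Formula: (a IMPLIES ((d IMPLIES b) XOR d)) over a, b, c, d, e (32 rows)
Evaluate each row (bits = a,b,c,d,e, MSB first):
  row 0 [00000]: (0 IMPLIES ((0 IMPLIES 0) XOR 0)) -> 1
  row 1 [00001]: (0 IMPLIES ((0 IMPLIES 0) XOR 0)) -> 1
  row 2 [00010]: (0 IMPLIES ((1 IMPLIES 0) XOR 1)) -> 1
  row 3 [00011]: (0 IMPLIES ((1 IMPLIES 0) XOR 1)) -> 1
  row 4 [00100]: (0 IMPLIES ((0 IMPLIES 0) XOR 0)) -> 1
  row 5 [00101]: (0 IMPLIES ((0 IMPLIES 0) XOR 0)) -> 1
  row 6 [00110]: (0 IMPLIES ((1 IMPLIES 0) XOR 1)) -> 1
  row 7 [00111]: (0 IMPLIES ((1 IMPLIES 0) XOR 1)) -> 1
  row 8 [01000]: (0 IMPLIES ((0 IMPLIES 1) XOR 0)) -> 1
  row 9 [01001]: (0 IMPLIES ((0 IMPLIES 1) XOR 0)) -> 1
  row 10 [01010]: (0 IMPLIES ((1 IMPLIES 1) XOR 1)) -> 1
  row 11 [01011]: (0 IMPLIES ((1 IMPLIES 1) XOR 1)) -> 1
  row 12 [01100]: (0 IMPLIES ((0 IMPLIES 1) XOR 0)) -> 1
  row 13 [01101]: (0 IMPLIES ((0 IMPLIES 1) XOR 0)) -> 1
  row 14 [01110]: (0 IMPLIES ((1 IMPLIES 1) XOR 1)) -> 1
  row 15 [01111]: (0 IMPLIES ((1 IMPLIES 1) XOR 1)) -> 1
  row 16 [10000]: (1 IMPLIES ((0 IMPLIES 0) XOR 0)) -> 1
  row 17 [10001]: (1 IMPLIES ((0 IMPLIES 0) XOR 0)) -> 1
  row 18 [10010]: (1 IMPLIES ((1 IMPLIES 0) XOR 1)) -> 1
  row 19 [10011]: (1 IMPLIES ((1 IMPLIES 0) XOR 1)) -> 1
  row 20 [10100]: (1 IMPLIES ((0 IMPLIES 0) XOR 0)) -> 1
  row 21 [10101]: (1 IMPLIES ((0 IMPLIES 0) XOR 0)) -> 1
  row 22 [10110]: (1 IMPLIES ((1 IMPLIES 0) XOR 1)) -> 1
  row 23 [10111]: (1 IMPLIES ((1 IMPLIES 0) XOR 1)) -> 1
  row 24 [11000]: (1 IMPLIES ((0 IMPLIES 1) XOR 0)) -> 1
  row 25 [11001]: (1 IMPLIES ((0 IMPLIES 1) XOR 0)) -> 1
  row 26 [11010]: (1 IMPLIES ((1 IMPLIES 1) XOR 1)) -> 0
  row 27 [11011]: (1 IMPLIES ((1 IMPLIES 1) XOR 1)) -> 0
  row 28 [11100]: (1 IMPLIES ((0 IMPLIES 1) XOR 0)) -> 1
  row 29 [11101]: (1 IMPLIES ((0 IMPLIES 1) XOR 0)) -> 1
  row 30 [11110]: (1 IMPLIES ((1 IMPLIES 1) XOR 1)) -> 0
  row 31 [11111]: (1 IMPLIES ((1 IMPLIES 1) XOR 1)) -> 0
Full result column, 4 rows per line (a,b,c fixed per line; d,e runs 00..11 left to right):
  rows 0-3 [a,b,c=000]: 1111  = hex F
  rows 4-7 [a,b,c=001]: 1111  = hex F
  rows 8-11 [a,b,c=010]: 1111  = hex F
  rows 12-15 [a,b,c=011]: 1111  = hex F
  rows 16-19 [a,b,c=100]: 1111  = hex F
  rows 20-23 [a,b,c=101]: 1111  = hex F
  rows 24-27 [a,b,c=110]: 1100  = hex C
  rows 28-31 [a,b,c=111]: 1100  = hex C
Output column (row 0 .. row 31) = 11111111111111111111111111001100
Output column grouped in 4s = 1111 1111 1111 1111 1111 1111 1100 1100 = 0xFFFFFFCC
Convert to decimal digit by digit (value = value*16 + digit):
  F -> 15
  15*16 + 15 (F) = 255
  255*16 + 15 (F) = 4095
  4095*16 + 15 (F) = 65535
  65535*16 + 15 (F) = 1048575
  1048575*16 + 15 (F) = 16777215
  16777215*16 + 12 (C) = 268435452
  268435452*16 + 12 (C) = 4294967244
Decimal = 4294967244

4294967244


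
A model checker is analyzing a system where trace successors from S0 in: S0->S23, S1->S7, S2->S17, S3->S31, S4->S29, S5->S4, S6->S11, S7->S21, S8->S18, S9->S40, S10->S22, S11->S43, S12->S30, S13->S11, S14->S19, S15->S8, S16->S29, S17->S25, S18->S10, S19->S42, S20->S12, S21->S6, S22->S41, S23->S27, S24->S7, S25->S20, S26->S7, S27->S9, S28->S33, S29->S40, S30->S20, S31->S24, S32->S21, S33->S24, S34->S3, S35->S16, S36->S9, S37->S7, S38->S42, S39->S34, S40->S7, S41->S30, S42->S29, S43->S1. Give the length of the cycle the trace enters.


Trace from S0 until a state repeats:
  S0 -> S23 -> S27 -> S9 -> S40 -> S7 -> S21 -> S6 -> S11 -> S43 -> S1 -> S7
S7 first seen at step 5, revisited at step 11.
Cycle length = 11 - 5 = 6

6


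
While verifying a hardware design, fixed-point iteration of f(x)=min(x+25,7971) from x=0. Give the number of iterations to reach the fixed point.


Step 1: x=0, cap=7971, increment=25
Step 2: x grows by 25 each step until capped at 7971; fixed point is x=7971
Step 3: iterations = ceil(7971/25) = 319

319


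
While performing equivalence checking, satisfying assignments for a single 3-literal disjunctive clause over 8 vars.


Step 1: Total=2^8=256
Step 2: Unsat when all 3 false: 2^5=32
Step 3: Sat=256-32=224

224


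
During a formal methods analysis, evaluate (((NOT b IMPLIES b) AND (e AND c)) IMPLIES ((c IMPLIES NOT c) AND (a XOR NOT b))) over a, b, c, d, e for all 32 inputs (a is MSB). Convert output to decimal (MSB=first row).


Formula: (((NOT b IMPLIES b) AND (e AND c)) IMPLIES ((c IMPLIES NOT c) AND (a XOR NOT b))) over a, b, c, d, e (32 rows)
Evaluate each row (bits = a,b,c,d,e, MSB first):
  row 0 [00000]: (((NOT 0 IMPLIES 0) AND (0 AND 0)) IMPLIES ((0 IMPLIES NOT 0) AND (0 XOR NOT 0))) -> 1
  row 1 [00001]: (((NOT 0 IMPLIES 0) AND (1 AND 0)) IMPLIES ((0 IMPLIES NOT 0) AND (0 XOR NOT 0))) -> 1
  row 2 [00010]: (((NOT 0 IMPLIES 0) AND (0 AND 0)) IMPLIES ((0 IMPLIES NOT 0) AND (0 XOR NOT 0))) -> 1
  row 3 [00011]: (((NOT 0 IMPLIES 0) AND (1 AND 0)) IMPLIES ((0 IMPLIES NOT 0) AND (0 XOR NOT 0))) -> 1
  row 4 [00100]: (((NOT 0 IMPLIES 0) AND (0 AND 1)) IMPLIES ((1 IMPLIES NOT 1) AND (0 XOR NOT 0))) -> 1
  row 5 [00101]: (((NOT 0 IMPLIES 0) AND (1 AND 1)) IMPLIES ((1 IMPLIES NOT 1) AND (0 XOR NOT 0))) -> 1
  row 6 [00110]: (((NOT 0 IMPLIES 0) AND (0 AND 1)) IMPLIES ((1 IMPLIES NOT 1) AND (0 XOR NOT 0))) -> 1
  row 7 [00111]: (((NOT 0 IMPLIES 0) AND (1 AND 1)) IMPLIES ((1 IMPLIES NOT 1) AND (0 XOR NOT 0))) -> 1
  row 8 [01000]: (((NOT 1 IMPLIES 1) AND (0 AND 0)) IMPLIES ((0 IMPLIES NOT 0) AND (0 XOR NOT 1))) -> 1
  row 9 [01001]: (((NOT 1 IMPLIES 1) AND (1 AND 0)) IMPLIES ((0 IMPLIES NOT 0) AND (0 XOR NOT 1))) -> 1
  row 10 [01010]: (((NOT 1 IMPLIES 1) AND (0 AND 0)) IMPLIES ((0 IMPLIES NOT 0) AND (0 XOR NOT 1))) -> 1
  row 11 [01011]: (((NOT 1 IMPLIES 1) AND (1 AND 0)) IMPLIES ((0 IMPLIES NOT 0) AND (0 XOR NOT 1))) -> 1
  row 12 [01100]: (((NOT 1 IMPLIES 1) AND (0 AND 1)) IMPLIES ((1 IMPLIES NOT 1) AND (0 XOR NOT 1))) -> 1
  row 13 [01101]: (((NOT 1 IMPLIES 1) AND (1 AND 1)) IMPLIES ((1 IMPLIES NOT 1) AND (0 XOR NOT 1))) -> 0
  row 14 [01110]: (((NOT 1 IMPLIES 1) AND (0 AND 1)) IMPLIES ((1 IMPLIES NOT 1) AND (0 XOR NOT 1))) -> 1
  row 15 [01111]: (((NOT 1 IMPLIES 1) AND (1 AND 1)) IMPLIES ((1 IMPLIES NOT 1) AND (0 XOR NOT 1))) -> 0
  row 16 [10000]: (((NOT 0 IMPLIES 0) AND (0 AND 0)) IMPLIES ((0 IMPLIES NOT 0) AND (1 XOR NOT 0))) -> 1
  row 17 [10001]: (((NOT 0 IMPLIES 0) AND (1 AND 0)) IMPLIES ((0 IMPLIES NOT 0) AND (1 XOR NOT 0))) -> 1
  row 18 [10010]: (((NOT 0 IMPLIES 0) AND (0 AND 0)) IMPLIES ((0 IMPLIES NOT 0) AND (1 XOR NOT 0))) -> 1
  row 19 [10011]: (((NOT 0 IMPLIES 0) AND (1 AND 0)) IMPLIES ((0 IMPLIES NOT 0) AND (1 XOR NOT 0))) -> 1
  row 20 [10100]: (((NOT 0 IMPLIES 0) AND (0 AND 1)) IMPLIES ((1 IMPLIES NOT 1) AND (1 XOR NOT 0))) -> 1
  row 21 [10101]: (((NOT 0 IMPLIES 0) AND (1 AND 1)) IMPLIES ((1 IMPLIES NOT 1) AND (1 XOR NOT 0))) -> 1
  row 22 [10110]: (((NOT 0 IMPLIES 0) AND (0 AND 1)) IMPLIES ((1 IMPLIES NOT 1) AND (1 XOR NOT 0))) -> 1
  row 23 [10111]: (((NOT 0 IMPLIES 0) AND (1 AND 1)) IMPLIES ((1 IMPLIES NOT 1) AND (1 XOR NOT 0))) -> 1
  row 24 [11000]: (((NOT 1 IMPLIES 1) AND (0 AND 0)) IMPLIES ((0 IMPLIES NOT 0) AND (1 XOR NOT 1))) -> 1
  row 25 [11001]: (((NOT 1 IMPLIES 1) AND (1 AND 0)) IMPLIES ((0 IMPLIES NOT 0) AND (1 XOR NOT 1))) -> 1
  row 26 [11010]: (((NOT 1 IMPLIES 1) AND (0 AND 0)) IMPLIES ((0 IMPLIES NOT 0) AND (1 XOR NOT 1))) -> 1
  row 27 [11011]: (((NOT 1 IMPLIES 1) AND (1 AND 0)) IMPLIES ((0 IMPLIES NOT 0) AND (1 XOR NOT 1))) -> 1
  row 28 [11100]: (((NOT 1 IMPLIES 1) AND (0 AND 1)) IMPLIES ((1 IMPLIES NOT 1) AND (1 XOR NOT 1))) -> 1
  row 29 [11101]: (((NOT 1 IMPLIES 1) AND (1 AND 1)) IMPLIES ((1 IMPLIES NOT 1) AND (1 XOR NOT 1))) -> 0
  row 30 [11110]: (((NOT 1 IMPLIES 1) AND (0 AND 1)) IMPLIES ((1 IMPLIES NOT 1) AND (1 XOR NOT 1))) -> 1
  row 31 [11111]: (((NOT 1 IMPLIES 1) AND (1 AND 1)) IMPLIES ((1 IMPLIES NOT 1) AND (1 XOR NOT 1))) -> 0
Full result column, 4 rows per line (a,b,c fixed per line; d,e runs 00..11 left to right):
  rows 0-3 [a,b,c=000]: 1111  = hex F
  rows 4-7 [a,b,c=001]: 1111  = hex F
  rows 8-11 [a,b,c=010]: 1111  = hex F
  rows 12-15 [a,b,c=011]: 1010  = hex A
  rows 16-19 [a,b,c=100]: 1111  = hex F
  rows 20-23 [a,b,c=101]: 1111  = hex F
  rows 24-27 [a,b,c=110]: 1111  = hex F
  rows 28-31 [a,b,c=111]: 1010  = hex A
Output column (row 0 .. row 31) = 11111111111110101111111111111010
Output column grouped in 4s = 1111 1111 1111 1010 1111 1111 1111 1010 = 0xFFFAFFFA
Convert to decimal digit by digit (value = value*16 + digit):
  F -> 15
  15*16 + 15 (F) = 255
  255*16 + 15 (F) = 4095
  4095*16 + 10 (A) = 65530
  65530*16 + 15 (F) = 1048495
  1048495*16 + 15 (F) = 16775935
  16775935*16 + 15 (F) = 268414975
  268414975*16 + 10 (A) = 4294639610
Decimal = 4294639610

4294639610


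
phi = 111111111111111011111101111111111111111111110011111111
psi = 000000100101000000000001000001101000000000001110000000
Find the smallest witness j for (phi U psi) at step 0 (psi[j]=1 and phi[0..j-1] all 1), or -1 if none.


(phi U psi) at 0: need smallest j with psi[j]=1 and phi[i]=1 for all i in [0,j).
Scan from step 0:
  step 0: phi=1, psi=0 -> continue
  step 1: phi=1, psi=0 -> continue
  step 2: phi=1, psi=0 -> continue
  step 3: phi=1, psi=0 -> continue
  step 6: psi=1 and phi held for [0,6) -> witness found
Witness step = 6

6


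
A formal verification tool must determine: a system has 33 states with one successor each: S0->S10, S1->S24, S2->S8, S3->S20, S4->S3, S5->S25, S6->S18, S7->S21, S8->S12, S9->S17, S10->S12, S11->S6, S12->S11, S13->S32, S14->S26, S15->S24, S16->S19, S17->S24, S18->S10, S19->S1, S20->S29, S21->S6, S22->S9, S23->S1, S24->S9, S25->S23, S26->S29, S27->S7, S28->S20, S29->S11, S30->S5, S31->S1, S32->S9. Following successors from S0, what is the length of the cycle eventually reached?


Trace from S0 until a state repeats:
  S0 -> S10 -> S12 -> S11 -> S6 -> S18 -> S10
S10 first seen at step 1, revisited at step 6.
Cycle length = 6 - 1 = 5

5


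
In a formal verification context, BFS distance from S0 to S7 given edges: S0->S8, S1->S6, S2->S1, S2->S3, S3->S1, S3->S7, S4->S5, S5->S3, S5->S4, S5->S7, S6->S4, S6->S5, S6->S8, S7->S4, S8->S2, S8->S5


BFS layer-by-layer from S0:
  dist 0: {S0}
  dist 1: {S8}
  dist 2: {S2, S5}
  dist 3: {S1, S3, S4, S7}
  -> S7 reached at distance 3
Shortest path length = 3

3


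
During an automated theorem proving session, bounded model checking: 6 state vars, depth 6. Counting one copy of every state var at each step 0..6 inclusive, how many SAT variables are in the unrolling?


BMC unrolls to depth k, creating one copy of each state var for steps 0..k.
Step count = 6 + 1 = 7 (steps 0 through 6)
Vars per step = 6
Total = 6 * 7 = 42

42


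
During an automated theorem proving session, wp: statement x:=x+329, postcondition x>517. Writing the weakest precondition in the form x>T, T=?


Formula: wp(x:=E, P) = P[E/x] (substitute E for x in postcondition)
Step 1: Postcondition: x>517
Step 2: Substitute x+329 for x: x+329>517
Step 3: Solve for x: x > 517-329 = 188

188


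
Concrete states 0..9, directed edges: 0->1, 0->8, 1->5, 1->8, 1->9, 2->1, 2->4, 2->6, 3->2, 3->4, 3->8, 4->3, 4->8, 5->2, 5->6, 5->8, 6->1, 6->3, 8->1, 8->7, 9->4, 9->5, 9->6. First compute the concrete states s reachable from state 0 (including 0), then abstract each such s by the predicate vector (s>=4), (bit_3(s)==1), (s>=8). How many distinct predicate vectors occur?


BFS from 0:
Concrete reachable: {0, 1, 2, 3, 4, 5, 6, 7, 8, 9}
Abstract via predicates (s>=4), (bit_3(s)==1), (s>=8):
  (0,0,0) <- {0, 1, 2, 3}
  (1,0,0) <- {4, 5, 6, 7}
  (1,1,1) <- {8, 9}
Distinct abstract states = 3

3


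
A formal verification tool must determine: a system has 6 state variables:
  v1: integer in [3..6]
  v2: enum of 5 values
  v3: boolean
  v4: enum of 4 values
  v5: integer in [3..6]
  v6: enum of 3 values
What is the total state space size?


State space = product of domain sizes of all variables.
Domain sizes:
  v1 (integer in [3..6]): 4
  v2 (enum of 5 values): 5
  v3 (boolean): 2
  v4 (enum of 4 values): 4
  v5 (integer in [3..6]): 4
  v6 (enum of 3 values): 3
Product = 4 * 5 * 2 * 4 * 4 * 3 = 1920

1920


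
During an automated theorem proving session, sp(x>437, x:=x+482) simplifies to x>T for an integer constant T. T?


Formula: sp(P, x:=E) = exists old_x. (x = E[old_x/x]) AND P[old_x/x] (old_x is the value of x before the assignment; eliminate old_x by solving x = E[old_x/x] for old_x)
Step 1: Precondition P: x>437, i.e. old_x > 437
Step 2: Assignment gives x = old_x + 482, so old_x = x - 482
Step 3: Substitute into P: x - 482 > 437
Step 4: Simplify: x > 437+482 = 919

919


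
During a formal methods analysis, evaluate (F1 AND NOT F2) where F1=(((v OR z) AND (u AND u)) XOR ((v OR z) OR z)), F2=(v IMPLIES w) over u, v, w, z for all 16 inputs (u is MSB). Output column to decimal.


F1 = (((v OR z) AND (u AND u)) XOR ((v OR z) OR z))
F2 = (v IMPLIES w)
Counterexample to F1=>F2 is where F1=1 and F2=0.
Evaluate each row (bits = u,v,w,z, MSB first):
  row 0 [0000]: F1=0 F2=1 -> F1&~F2 -> 0
  row 1 [0001]: F1=1 F2=1 -> F1&~F2 -> 0
  row 2 [0010]: F1=0 F2=1 -> F1&~F2 -> 0
  row 3 [0011]: F1=1 F2=1 -> F1&~F2 -> 0
  row 4 [0100]: F1=1 F2=0 -> F1&~F2 -> 1
  row 5 [0101]: F1=1 F2=0 -> F1&~F2 -> 1
  row 6 [0110]: F1=1 F2=1 -> F1&~F2 -> 0
  row 7 [0111]: F1=1 F2=1 -> F1&~F2 -> 0
  row 8 [1000]: F1=0 F2=1 -> F1&~F2 -> 0
  row 9 [1001]: F1=0 F2=1 -> F1&~F2 -> 0
  row 10 [1010]: F1=0 F2=1 -> F1&~F2 -> 0
  row 11 [1011]: F1=0 F2=1 -> F1&~F2 -> 0
  row 12 [1100]: F1=0 F2=0 -> F1&~F2 -> 0
  row 13 [1101]: F1=0 F2=0 -> F1&~F2 -> 0
  row 14 [1110]: F1=0 F2=1 -> F1&~F2 -> 0
  row 15 [1111]: F1=0 F2=1 -> F1&~F2 -> 0
Full result column, 4 rows per line (u,v fixed per line; w,z runs 00..11 left to right):
  rows 0-3 [u,v=00]: 0000  = hex 0
  rows 4-7 [u,v=01]: 1100  = hex C
  rows 8-11 [u,v=10]: 0000  = hex 0
  rows 12-15 [u,v=11]: 0000  = hex 0
Counterexample vector (row 0 .. row 15) = 0000110000000000
Output column grouped in 4s = 0000 1100 0000 0000 = 0x0C00
Convert to decimal digit by digit (value = value*16 + digit):
  0 -> 0
  0*16 + 12 (C) = 12
  12*16 + 0 = 192
  192*16 + 0 = 3072
Decimal = 3072

3072


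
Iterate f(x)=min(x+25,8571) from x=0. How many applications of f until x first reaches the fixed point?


Step 1: x=0, cap=8571, increment=25
Step 2: x grows by 25 each step until capped at 8571; fixed point is x=8571
Step 3: iterations = ceil(8571/25) = 343

343


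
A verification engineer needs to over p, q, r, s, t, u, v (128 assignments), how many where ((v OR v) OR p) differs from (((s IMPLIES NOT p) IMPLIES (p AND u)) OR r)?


F1 = ((v OR v) OR p)
F2 = (((s IMPLIES NOT p) IMPLIES (p AND u)) OR r)
Evaluate both on each of 128 rows (bits = p,q,r,s,t,u,v):
  row 0 [0000000]: F1=0 F2=0 -> 0
  row 1 [0000001]: F1=1 F2=0 (differ) -> 1
  row 2 [0000010]: F1=0 F2=0 -> 0
  row 3 [0000011]: F1=1 F2=0 (differ) -> 1
  row 4 [0000100]: F1=0 F2=0 -> 0
  (every remaining row is evaluated the same way; all 128 results are listed next)
Full result column, 8 rows per line (p,q,r,s fixed per line; t,u,v runs 000..111 left to right):
  rows 0-7 [p,q,r,s=0000]: 01010101  (ones: 4)
  rows 8-15 [p,q,r,s=0001]: 01010101  (ones: 4)
  rows 16-23 [p,q,r,s=0010]: 10101010  (ones: 4)
  rows 24-31 [p,q,r,s=0011]: 10101010  (ones: 4)
  rows 32-39 [p,q,r,s=0100]: 01010101  (ones: 4)
  rows 40-47 [p,q,r,s=0101]: 01010101  (ones: 4)
  rows 48-55 [p,q,r,s=0110]: 10101010  (ones: 4)
  rows 56-63 [p,q,r,s=0111]: 10101010  (ones: 4)
  rows 64-71 [p,q,r,s=1000]: 11001100  (ones: 4)
  rows 72-79 [p,q,r,s=1001]: 00000000  (ones: 0)
  rows 80-87 [p,q,r,s=1010]: 00000000  (ones: 0)
  rows 88-95 [p,q,r,s=1011]: 00000000  (ones: 0)
  rows 96-103 [p,q,r,s=1100]: 11001100  (ones: 4)
  rows 104-111 [p,q,r,s=1101]: 00000000  (ones: 0)
  rows 112-119 [p,q,r,s=1110]: 00000000  (ones: 0)
  rows 120-127 [p,q,r,s=1111]: 00000000  (ones: 0)
Disagreements = 4+4+4+4+4+4+4+4+4+0+0+0+4+0+0+0 = 40

40


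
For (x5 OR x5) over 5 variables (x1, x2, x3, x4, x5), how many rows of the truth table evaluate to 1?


Formula: (x5 OR x5) over 5 vars (32 rows)
Evaluate each row (x1, x2, x3, x4, x5 as bits, MSB first):
  row 0 [00000]: (0 OR 0) -> 0
  row 1 [00001]: (1 OR 1) -> 1
  row 2 [00010]: (0 OR 0) -> 0
  row 3 [00011]: (1 OR 1) -> 1
  row 4 [00100]: (0 OR 0) -> 0
  row 5 [00101]: (1 OR 1) -> 1
  row 6 [00110]: (0 OR 0) -> 0
  row 7 [00111]: (1 OR 1) -> 1
  row 8 [01000]: (0 OR 0) -> 0
  row 9 [01001]: (1 OR 1) -> 1
  row 10 [01010]: (0 OR 0) -> 0
  row 11 [01011]: (1 OR 1) -> 1
  row 12 [01100]: (0 OR 0) -> 0
  row 13 [01101]: (1 OR 1) -> 1
  row 14 [01110]: (0 OR 0) -> 0
  row 15 [01111]: (1 OR 1) -> 1
  row 16 [10000]: (0 OR 0) -> 0
  row 17 [10001]: (1 OR 1) -> 1
  row 18 [10010]: (0 OR 0) -> 0
  row 19 [10011]: (1 OR 1) -> 1
  row 20 [10100]: (0 OR 0) -> 0
  row 21 [10101]: (1 OR 1) -> 1
  row 22 [10110]: (0 OR 0) -> 0
  row 23 [10111]: (1 OR 1) -> 1
  row 24 [11000]: (0 OR 0) -> 0
  row 25 [11001]: (1 OR 1) -> 1
  row 26 [11010]: (0 OR 0) -> 0
  row 27 [11011]: (1 OR 1) -> 1
  row 28 [11100]: (0 OR 0) -> 0
  row 29 [11101]: (1 OR 1) -> 1
  row 30 [11110]: (0 OR 0) -> 0
  row 31 [11111]: (1 OR 1) -> 1
Full result column, 8 rows per line (x1,x2 fixed per line; x3,x4,x5 runs 000..111 left to right):
  rows 0-7 [x1,x2=00]: 01010101  (ones: 4)
  rows 8-15 [x1,x2=01]: 01010101  (ones: 4)
  rows 16-23 [x1,x2=10]: 01010101  (ones: 4)
  rows 24-31 [x1,x2=11]: 01010101  (ones: 4)
Count of 1-rows = 4+4+4+4 = 16

16
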